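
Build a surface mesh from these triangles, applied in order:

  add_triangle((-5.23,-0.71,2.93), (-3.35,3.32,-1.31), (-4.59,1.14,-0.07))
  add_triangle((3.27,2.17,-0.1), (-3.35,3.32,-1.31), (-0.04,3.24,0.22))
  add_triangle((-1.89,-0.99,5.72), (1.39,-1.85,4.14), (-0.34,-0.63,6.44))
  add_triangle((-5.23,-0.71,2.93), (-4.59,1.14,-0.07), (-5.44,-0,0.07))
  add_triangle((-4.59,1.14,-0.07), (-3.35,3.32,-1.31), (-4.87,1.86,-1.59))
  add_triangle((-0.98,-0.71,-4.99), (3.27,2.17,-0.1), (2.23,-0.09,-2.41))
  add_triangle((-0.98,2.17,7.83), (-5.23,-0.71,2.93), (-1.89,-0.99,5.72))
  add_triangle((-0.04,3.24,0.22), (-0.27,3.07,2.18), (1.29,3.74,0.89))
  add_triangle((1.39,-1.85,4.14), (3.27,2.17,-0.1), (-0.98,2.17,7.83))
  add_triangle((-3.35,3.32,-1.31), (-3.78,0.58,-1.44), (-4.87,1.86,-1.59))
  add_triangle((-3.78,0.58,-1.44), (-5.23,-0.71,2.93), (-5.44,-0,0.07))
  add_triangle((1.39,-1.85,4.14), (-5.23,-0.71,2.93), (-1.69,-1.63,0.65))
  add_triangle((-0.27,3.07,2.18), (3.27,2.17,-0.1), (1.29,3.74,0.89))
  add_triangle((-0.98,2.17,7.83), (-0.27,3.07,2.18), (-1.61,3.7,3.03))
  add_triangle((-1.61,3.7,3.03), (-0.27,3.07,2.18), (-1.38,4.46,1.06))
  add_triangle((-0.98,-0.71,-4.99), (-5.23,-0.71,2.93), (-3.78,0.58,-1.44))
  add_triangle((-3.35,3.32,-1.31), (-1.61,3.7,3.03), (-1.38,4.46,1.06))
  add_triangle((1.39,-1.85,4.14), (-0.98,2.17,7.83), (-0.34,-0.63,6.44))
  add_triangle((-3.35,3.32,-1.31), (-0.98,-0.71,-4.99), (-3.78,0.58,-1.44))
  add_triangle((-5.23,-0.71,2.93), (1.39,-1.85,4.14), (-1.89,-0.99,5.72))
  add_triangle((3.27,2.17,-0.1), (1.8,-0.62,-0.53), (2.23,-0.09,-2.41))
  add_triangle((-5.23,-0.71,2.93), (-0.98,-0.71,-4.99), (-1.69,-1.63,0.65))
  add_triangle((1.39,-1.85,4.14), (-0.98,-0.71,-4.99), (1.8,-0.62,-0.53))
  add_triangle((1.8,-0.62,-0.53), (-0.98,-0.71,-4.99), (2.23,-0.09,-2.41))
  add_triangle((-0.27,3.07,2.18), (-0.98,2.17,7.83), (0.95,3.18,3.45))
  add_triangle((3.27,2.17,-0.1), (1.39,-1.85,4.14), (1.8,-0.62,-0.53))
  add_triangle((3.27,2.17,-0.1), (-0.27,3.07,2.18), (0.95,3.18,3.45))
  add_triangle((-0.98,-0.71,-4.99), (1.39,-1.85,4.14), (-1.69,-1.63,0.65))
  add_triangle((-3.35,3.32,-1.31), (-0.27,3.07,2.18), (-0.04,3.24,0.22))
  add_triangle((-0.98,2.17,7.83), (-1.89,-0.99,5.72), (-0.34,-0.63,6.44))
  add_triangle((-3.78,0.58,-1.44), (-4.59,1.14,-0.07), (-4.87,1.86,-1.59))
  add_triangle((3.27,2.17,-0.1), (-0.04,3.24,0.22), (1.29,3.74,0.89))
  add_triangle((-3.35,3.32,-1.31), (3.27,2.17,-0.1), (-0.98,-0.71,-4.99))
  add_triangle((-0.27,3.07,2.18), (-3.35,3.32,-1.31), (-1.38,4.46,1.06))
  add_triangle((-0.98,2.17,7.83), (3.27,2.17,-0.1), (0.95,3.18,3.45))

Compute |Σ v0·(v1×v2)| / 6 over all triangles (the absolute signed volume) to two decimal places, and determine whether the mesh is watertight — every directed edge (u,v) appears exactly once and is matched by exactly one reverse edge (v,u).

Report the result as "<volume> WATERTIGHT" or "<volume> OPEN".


157.43 OPEN

Per-triangle v0·(v1×v2)/6:
  t1: +3.7937
  t2: +3.1755
  t3: +3.2061
  t4: +2.8758
  t5: +2.2585
  t6: +4.2188
  t7: +14.0119
  t8: +1.5023
  t9: +18.2144
  t10: +0.4926
  t11: -0.5471
  t12: +6.5323
  t13: +1.7676
  t14: +3.9711
  t15: +1.5884
  t16: +7.0672
  t17: +4.4390
  t18: +4.1903
  t19: +8.1795
  t20: +5.1387
  t21: +1.9095
  t22: +6.6130
  t23: +3.6011
  t24: +1.6249
  t25: +4.4383
  t26: +4.8537
  t27: +3.1430
  t28: +4.5136
  t29: +3.7153
  t30: +5.2661
  t31: +1.1039
  t32: +1.3108
  t33: +15.2112
  t34: -1.4433
  t35: +5.4907
Σ = +157.4281 → |volume| = 157.43

Directed edges: 105 total; 7 unmatched, e.g. (-5.23,-0.71,2.93)→(-3.35,3.32,-1.31) → open.


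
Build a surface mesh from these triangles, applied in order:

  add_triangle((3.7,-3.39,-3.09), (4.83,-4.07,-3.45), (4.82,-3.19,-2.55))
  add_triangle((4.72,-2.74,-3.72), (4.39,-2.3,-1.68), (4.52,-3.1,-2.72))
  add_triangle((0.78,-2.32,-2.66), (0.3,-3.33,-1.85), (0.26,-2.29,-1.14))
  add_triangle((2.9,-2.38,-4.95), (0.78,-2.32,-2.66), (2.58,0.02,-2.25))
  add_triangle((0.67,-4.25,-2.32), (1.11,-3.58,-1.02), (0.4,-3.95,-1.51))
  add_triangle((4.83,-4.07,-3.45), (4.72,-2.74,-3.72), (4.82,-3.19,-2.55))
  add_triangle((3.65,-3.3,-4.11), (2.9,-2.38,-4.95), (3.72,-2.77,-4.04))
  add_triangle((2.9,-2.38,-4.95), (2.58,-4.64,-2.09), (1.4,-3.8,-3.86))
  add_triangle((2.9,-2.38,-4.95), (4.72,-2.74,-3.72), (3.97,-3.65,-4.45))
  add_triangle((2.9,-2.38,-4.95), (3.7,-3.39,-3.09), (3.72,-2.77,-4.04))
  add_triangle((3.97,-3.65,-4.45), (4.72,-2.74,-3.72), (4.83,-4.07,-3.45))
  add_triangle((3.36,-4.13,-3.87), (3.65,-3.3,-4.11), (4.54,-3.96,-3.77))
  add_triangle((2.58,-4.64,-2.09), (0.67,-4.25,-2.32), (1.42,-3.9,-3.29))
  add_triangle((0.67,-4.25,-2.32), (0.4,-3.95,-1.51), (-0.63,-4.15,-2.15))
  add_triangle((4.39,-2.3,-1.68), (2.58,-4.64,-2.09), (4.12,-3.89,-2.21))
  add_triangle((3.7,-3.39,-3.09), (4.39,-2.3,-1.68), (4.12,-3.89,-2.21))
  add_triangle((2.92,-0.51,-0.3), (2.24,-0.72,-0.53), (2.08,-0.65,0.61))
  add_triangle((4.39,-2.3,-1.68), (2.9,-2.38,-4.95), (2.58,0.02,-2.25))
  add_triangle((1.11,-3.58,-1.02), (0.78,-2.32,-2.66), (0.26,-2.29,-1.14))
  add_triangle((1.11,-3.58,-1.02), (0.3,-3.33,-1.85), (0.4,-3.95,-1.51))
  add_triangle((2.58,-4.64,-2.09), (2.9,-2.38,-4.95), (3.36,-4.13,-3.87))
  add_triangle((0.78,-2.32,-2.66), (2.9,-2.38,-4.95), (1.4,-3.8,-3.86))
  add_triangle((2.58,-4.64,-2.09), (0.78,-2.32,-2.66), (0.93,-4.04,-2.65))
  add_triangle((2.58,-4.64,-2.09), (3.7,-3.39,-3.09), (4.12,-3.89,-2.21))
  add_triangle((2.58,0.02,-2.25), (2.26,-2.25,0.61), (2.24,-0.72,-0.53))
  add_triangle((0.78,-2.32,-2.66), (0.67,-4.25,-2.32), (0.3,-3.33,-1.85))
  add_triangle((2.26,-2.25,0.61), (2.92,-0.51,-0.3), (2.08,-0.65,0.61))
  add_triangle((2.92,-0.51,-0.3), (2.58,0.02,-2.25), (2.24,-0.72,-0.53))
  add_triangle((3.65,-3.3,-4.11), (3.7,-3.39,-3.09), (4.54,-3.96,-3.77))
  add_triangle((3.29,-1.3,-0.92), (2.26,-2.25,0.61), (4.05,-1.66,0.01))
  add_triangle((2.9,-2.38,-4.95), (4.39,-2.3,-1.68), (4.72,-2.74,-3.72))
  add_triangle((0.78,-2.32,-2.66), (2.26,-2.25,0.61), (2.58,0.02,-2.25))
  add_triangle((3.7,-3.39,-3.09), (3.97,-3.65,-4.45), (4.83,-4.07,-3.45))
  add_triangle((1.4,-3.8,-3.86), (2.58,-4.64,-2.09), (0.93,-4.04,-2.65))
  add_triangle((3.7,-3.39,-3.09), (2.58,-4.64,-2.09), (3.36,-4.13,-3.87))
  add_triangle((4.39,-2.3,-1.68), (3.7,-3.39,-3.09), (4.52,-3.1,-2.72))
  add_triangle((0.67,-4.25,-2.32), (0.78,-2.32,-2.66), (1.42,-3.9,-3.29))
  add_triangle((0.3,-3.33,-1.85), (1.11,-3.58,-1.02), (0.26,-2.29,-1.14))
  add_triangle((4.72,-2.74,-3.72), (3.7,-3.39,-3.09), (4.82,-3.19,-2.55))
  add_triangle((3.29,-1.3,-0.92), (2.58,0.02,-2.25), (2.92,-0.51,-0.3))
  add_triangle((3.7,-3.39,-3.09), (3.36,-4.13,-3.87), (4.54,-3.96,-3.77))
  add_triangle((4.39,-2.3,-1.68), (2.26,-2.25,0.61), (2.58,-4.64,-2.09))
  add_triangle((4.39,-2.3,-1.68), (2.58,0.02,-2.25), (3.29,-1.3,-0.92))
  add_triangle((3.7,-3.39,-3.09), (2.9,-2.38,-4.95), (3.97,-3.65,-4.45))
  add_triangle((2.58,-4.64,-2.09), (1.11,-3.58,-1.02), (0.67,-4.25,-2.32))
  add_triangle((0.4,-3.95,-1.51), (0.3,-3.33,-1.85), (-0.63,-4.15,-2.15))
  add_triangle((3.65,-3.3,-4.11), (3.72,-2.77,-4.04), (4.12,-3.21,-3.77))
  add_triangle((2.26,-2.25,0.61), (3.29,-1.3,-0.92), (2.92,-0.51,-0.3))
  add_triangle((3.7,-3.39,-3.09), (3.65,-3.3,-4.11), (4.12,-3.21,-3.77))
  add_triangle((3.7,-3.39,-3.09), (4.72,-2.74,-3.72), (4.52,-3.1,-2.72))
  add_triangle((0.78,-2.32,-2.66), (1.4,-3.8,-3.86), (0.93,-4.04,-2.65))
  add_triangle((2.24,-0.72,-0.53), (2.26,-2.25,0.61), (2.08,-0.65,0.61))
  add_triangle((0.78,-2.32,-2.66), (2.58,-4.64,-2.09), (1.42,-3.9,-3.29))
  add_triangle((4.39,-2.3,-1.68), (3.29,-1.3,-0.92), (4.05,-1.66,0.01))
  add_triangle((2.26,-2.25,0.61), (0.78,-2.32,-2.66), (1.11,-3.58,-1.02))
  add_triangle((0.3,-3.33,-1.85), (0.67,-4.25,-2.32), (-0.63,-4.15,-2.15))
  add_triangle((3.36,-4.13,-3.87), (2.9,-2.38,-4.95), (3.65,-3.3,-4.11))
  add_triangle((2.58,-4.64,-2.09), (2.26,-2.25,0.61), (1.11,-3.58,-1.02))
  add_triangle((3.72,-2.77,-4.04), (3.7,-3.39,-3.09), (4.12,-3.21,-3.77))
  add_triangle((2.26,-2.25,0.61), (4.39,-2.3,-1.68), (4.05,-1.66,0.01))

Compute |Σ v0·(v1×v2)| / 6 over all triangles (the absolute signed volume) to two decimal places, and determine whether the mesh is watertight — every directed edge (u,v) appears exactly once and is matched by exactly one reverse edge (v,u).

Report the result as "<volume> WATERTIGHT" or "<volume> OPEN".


Per-triangle v0·(v1×v2)/6:
  t1: -0.1181
  t2: +0.8313
  t3: -0.0828
  t4: -0.3762
  t5: +0.3971
  t6: +1.1339
  t7: +0.6299
  t8: +4.7575
  t9: +2.0960
  t10: -0.8357
  t11: +1.6934
  t12: +0.8841
  t13: +1.7728
  t14: +0.5697
  t15: +0.1268
  t16: +1.4482
  t17: -0.1736
  t18: +4.6493
  t19: -0.5544
  t20: -0.2754
  t21: +0.7392
  t22: +0.5086
  t23: -1.3166
  t24: +1.7229
  t25: -0.5696
  t26: +0.2315
  t27: +0.6262
  t28: -0.3863
  t29: -0.1313
  t30: -0.8095
  t31: -0.4546
  t32: -4.5118
  t33: +0.2440
  t34: +1.7293
  t35: +1.5353
  t36: +0.1552
  t37: +0.4541
  t38: +0.0289
  t39: -1.2739
  t40: +0.8340
  t41: +0.1170
  t42: +4.4084
  t43: +0.7317
  t44: -0.2135
  t45: +1.0521
  t46: -0.3851
  t47: +0.2671
  t48: +0.8228
  t49: +0.3608
  t50: +0.8882
  t51: +0.1761
  t52: -0.6348
  t53: +0.3301
  t54: +0.3690
  t55: -1.9088
  t56: +0.0477
  t57: +1.1320
  t58: +1.5679
  t59: -0.1955
  t60: +1.7150
Σ = +28.5779 → |volume| = 28.58

Directed edges: 180 total, each appears once with its reverse present → watertight.

28.58 WATERTIGHT


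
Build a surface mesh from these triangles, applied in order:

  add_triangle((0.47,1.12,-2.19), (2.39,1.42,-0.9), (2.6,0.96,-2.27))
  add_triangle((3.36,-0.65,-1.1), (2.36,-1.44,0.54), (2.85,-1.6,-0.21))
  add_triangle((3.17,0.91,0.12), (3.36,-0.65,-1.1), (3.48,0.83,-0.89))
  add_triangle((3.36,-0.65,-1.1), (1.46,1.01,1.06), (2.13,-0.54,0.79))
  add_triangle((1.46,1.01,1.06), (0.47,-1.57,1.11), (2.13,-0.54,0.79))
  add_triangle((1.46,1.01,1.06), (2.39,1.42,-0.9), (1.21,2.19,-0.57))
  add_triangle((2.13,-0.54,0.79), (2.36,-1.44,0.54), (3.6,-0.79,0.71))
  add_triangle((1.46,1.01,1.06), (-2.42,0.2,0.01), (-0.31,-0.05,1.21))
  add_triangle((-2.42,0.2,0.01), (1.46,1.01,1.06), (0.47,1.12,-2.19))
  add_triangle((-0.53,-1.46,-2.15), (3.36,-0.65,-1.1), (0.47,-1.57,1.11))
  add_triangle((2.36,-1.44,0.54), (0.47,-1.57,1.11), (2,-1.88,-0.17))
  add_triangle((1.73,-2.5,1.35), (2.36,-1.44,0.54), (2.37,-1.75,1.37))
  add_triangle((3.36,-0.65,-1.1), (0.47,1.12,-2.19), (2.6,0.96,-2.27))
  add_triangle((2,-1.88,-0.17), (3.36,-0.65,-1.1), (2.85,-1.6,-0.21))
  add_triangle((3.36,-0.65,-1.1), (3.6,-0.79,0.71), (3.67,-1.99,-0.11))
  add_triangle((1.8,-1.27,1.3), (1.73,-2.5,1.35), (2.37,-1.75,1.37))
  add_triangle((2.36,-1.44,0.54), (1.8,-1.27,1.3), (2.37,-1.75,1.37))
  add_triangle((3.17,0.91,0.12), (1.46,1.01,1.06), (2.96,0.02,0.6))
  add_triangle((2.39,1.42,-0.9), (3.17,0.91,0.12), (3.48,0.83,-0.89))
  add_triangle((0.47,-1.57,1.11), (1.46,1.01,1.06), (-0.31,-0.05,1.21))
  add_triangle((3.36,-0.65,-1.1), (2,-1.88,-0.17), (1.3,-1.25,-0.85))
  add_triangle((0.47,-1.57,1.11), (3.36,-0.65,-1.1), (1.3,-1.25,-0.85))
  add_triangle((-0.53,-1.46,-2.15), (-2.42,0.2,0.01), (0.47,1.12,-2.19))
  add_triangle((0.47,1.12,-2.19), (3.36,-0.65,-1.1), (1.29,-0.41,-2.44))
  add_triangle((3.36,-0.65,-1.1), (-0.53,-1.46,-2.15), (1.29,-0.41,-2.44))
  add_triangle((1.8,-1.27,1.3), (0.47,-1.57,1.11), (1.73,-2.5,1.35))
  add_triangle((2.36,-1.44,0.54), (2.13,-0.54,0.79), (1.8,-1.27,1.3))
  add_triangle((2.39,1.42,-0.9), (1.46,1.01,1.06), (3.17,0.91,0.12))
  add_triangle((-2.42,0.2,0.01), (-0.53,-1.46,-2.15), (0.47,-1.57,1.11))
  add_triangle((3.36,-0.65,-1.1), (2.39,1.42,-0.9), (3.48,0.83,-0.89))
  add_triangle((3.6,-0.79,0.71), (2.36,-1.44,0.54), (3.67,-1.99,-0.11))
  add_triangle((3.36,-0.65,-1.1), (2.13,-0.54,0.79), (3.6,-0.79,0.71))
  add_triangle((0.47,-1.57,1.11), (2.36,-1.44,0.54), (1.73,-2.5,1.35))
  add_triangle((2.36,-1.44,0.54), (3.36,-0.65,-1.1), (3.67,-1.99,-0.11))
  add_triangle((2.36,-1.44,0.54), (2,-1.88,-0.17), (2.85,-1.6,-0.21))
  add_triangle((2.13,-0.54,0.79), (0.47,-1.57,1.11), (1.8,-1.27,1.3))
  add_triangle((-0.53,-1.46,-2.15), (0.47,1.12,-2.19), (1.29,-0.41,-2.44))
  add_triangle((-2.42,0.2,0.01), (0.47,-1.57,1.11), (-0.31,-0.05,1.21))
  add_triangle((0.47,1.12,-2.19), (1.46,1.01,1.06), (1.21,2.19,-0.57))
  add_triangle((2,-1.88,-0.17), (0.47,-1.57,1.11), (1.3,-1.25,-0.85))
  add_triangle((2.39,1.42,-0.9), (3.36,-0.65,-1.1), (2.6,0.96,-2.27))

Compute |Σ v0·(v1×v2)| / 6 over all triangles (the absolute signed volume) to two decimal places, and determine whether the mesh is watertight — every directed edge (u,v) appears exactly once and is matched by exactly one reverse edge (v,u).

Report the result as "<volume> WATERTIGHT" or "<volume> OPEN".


27.43 OPEN

Per-triangle v0·(v1×v2)/6:
  t1: +0.9012
  t2: +0.3726
  t3: +0.7620
  t4: +1.1867
  t5: +0.7255
  t6: +0.9498
  t7: +0.2014
  t8: +0.5837
  t9: +1.4961
  t10: +3.0304
  t11: +0.5769
  t12: +0.3562
  t13: +0.7060
  t14: +0.3199
  t15: +1.2966
  t16: +0.1335
  t17: +0.0503
  t18: +0.5928
  t19: +0.4846
  t20: +0.6925
  t21: +0.6259
  t22: -1.0582
  t23: +2.3331
  t24: +1.5512
  t25: +1.5567
  t26: +0.2584
  t27: +0.2858
  t28: +0.6988
  t29: +2.0036
  t30: +0.3617
  t31: +0.5143
  t32: -0.0574
  t33: -0.0879
  t34: -0.3398
  t35: +0.2580
  t36: -0.0554
  t37: +1.3159
  t38: +0.7126
  t39: -0.5532
  t40: +0.2888
  t41: +1.3993
Σ = +27.4308 → |volume| = 27.43

Directed edges: 123 total; 7 unmatched, e.g. (0.47,1.12,-2.19)→(2.39,1.42,-0.9) → open.


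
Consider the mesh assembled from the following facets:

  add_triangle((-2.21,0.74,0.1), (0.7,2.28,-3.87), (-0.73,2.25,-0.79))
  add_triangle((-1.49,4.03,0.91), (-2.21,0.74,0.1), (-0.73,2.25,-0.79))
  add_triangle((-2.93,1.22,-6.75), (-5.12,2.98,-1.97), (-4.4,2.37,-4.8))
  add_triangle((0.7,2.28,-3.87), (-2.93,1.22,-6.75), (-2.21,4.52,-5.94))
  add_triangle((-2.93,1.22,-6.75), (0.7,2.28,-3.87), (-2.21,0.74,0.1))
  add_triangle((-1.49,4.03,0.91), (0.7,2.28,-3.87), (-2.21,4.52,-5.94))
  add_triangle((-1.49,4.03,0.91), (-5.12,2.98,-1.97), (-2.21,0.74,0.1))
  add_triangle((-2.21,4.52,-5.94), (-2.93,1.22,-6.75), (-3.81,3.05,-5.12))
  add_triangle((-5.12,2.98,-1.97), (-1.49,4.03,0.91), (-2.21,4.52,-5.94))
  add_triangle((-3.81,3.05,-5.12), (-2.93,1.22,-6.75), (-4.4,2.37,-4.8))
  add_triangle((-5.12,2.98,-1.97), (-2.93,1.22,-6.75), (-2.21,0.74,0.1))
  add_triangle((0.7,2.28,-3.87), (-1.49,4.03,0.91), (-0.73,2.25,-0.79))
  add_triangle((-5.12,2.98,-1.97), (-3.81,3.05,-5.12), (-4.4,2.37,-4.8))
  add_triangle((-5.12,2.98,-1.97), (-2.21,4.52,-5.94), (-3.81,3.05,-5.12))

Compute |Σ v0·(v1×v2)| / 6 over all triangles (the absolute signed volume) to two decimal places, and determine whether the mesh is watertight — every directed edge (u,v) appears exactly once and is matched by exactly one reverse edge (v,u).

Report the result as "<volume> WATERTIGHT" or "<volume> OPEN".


Per-triangle v0·(v1×v2)/6:
  t1: -2.0732
  t2: -1.6929
  t3: +0.3707
  t4: +8.5722
  t5: -6.0364
  t6: +8.8007
  t7: +3.2563
  t8: +7.0358
  t9: +17.8296
  t10: +2.8534
  t11: +3.0147
  t12: -1.0452
  t13: +2.8025
  t14: +6.4676
Σ = +50.1557 → |volume| = 50.16

Directed edges: 42 total, each appears once with its reverse present → watertight.

50.16 WATERTIGHT


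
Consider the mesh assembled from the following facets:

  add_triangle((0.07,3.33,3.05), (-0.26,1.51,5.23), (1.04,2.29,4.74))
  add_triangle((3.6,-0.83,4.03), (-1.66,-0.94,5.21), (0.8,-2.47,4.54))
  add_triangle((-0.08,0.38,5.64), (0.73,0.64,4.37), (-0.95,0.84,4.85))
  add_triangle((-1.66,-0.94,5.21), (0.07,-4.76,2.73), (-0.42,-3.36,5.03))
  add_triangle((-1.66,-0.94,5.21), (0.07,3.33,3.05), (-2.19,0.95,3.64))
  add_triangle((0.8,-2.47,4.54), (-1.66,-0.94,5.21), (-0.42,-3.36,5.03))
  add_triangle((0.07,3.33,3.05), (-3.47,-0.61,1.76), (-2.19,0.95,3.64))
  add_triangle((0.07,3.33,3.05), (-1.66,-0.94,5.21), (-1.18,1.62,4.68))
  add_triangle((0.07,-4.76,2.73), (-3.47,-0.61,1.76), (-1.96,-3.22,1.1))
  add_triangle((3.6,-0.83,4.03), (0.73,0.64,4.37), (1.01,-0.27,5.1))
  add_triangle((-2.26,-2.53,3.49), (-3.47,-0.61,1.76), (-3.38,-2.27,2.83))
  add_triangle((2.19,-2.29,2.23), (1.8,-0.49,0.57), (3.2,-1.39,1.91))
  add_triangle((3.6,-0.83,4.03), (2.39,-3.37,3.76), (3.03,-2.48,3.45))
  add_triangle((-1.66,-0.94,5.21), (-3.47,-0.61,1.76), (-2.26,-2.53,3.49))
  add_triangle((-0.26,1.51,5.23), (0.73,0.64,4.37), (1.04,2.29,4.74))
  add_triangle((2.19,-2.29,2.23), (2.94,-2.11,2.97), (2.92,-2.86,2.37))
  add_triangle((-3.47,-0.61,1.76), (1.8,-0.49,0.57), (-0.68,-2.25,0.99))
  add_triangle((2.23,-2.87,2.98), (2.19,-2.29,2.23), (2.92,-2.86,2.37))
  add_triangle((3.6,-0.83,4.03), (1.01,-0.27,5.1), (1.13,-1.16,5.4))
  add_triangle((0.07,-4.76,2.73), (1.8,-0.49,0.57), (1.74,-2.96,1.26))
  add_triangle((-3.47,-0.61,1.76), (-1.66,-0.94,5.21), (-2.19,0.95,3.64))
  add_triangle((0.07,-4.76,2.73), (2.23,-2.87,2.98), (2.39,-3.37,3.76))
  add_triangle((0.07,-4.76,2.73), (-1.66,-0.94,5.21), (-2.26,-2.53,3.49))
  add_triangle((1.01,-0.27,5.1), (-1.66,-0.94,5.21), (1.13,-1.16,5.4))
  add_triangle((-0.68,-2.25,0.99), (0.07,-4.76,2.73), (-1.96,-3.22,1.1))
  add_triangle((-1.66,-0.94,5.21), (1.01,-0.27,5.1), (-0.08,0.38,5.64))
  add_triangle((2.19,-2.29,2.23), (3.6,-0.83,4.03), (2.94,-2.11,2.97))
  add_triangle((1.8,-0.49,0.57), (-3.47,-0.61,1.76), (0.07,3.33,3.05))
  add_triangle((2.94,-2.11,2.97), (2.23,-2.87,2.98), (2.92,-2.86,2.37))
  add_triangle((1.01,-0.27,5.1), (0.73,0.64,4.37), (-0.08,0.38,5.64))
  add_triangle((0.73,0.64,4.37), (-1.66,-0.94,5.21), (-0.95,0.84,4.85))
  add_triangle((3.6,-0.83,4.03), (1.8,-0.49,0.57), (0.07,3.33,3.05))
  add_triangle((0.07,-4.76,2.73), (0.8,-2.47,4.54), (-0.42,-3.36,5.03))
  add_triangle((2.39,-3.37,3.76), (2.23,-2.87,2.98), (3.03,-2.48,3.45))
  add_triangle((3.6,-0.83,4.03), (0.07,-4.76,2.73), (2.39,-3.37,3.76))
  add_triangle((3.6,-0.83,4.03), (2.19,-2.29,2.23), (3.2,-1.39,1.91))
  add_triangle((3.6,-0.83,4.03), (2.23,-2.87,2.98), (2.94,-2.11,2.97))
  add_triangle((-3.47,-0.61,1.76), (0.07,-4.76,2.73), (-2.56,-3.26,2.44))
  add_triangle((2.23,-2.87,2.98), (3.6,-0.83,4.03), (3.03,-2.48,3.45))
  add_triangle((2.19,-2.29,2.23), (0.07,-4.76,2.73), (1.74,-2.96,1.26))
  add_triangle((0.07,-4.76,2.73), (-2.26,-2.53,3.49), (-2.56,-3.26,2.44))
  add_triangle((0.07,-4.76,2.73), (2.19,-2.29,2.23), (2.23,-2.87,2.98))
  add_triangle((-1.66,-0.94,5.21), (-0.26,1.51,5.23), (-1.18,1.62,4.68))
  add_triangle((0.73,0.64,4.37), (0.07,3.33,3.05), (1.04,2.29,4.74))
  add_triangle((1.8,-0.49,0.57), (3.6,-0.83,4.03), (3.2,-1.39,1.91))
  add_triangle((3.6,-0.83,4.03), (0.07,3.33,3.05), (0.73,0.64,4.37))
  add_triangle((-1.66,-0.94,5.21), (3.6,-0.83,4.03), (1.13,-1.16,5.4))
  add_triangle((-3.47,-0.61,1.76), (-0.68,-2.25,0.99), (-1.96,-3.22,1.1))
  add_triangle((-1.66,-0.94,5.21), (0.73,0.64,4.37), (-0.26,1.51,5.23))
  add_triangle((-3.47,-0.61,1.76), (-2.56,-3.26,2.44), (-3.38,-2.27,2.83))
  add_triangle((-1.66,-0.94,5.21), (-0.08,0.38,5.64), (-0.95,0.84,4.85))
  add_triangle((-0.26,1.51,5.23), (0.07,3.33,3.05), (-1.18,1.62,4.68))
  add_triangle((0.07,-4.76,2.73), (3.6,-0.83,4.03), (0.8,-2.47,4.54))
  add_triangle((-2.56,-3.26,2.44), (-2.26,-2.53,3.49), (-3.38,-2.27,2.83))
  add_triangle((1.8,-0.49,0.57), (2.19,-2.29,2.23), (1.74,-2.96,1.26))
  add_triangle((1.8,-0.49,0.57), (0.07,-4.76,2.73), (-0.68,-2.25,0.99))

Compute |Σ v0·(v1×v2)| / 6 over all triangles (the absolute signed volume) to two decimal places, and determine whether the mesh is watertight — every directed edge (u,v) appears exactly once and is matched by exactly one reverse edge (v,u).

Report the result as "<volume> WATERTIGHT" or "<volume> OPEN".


81.61 WATERTIGHT

Per-triangle v0·(v1×v2)/6:
  t1: +2.5456
  t2: +6.8006
  t3: +0.6683
  t4: +2.3810
  t5: +4.9247
  t6: +3.0888
  t7: +2.4707
  t8: -1.1810
  t9: +4.3067
  t10: +2.0042
  t11: +0.8954
  t12: +0.2165
  t13: +1.0610
  t14: +4.5090
  t15: +1.4521
  t16: -0.2107
  t17: -1.5263
  t18: -0.0685
  t19: +2.0501
  t20: -1.0114
  t21: +4.3205
  t22: +0.6945
  t23: +5.8049
  t24: +2.0342
  t25: +0.0560
  t26: +2.2284
  t27: -0.1536
  t28: -4.2844
  t29: +0.6331
  t30: +0.8084
  t31: -2.4223
  t32: +2.7674
  t33: +3.0431
  t34: +0.2333
  t35: +1.3980
  t36: +1.7043
  t37: +0.8696
  t38: -1.3435
  t39: -0.4348
  t40: +1.9823
  t41: +3.1792
  t42: +0.6911
  t43: +2.3466
  t44: -1.0320
  t45: +0.4902
  t46: +5.6917
  t47: -0.5329
  t48: -0.9423
  t49: +2.7774
  t50: +0.7067
  t51: +1.8346
  t52: +2.0746
  t53: +6.7370
  t54: +1.2176
  t55: +0.7858
  t56: +0.2638
Σ = +81.6051 → |volume| = 81.61

Directed edges: 168 total, each appears once with its reverse present → watertight.


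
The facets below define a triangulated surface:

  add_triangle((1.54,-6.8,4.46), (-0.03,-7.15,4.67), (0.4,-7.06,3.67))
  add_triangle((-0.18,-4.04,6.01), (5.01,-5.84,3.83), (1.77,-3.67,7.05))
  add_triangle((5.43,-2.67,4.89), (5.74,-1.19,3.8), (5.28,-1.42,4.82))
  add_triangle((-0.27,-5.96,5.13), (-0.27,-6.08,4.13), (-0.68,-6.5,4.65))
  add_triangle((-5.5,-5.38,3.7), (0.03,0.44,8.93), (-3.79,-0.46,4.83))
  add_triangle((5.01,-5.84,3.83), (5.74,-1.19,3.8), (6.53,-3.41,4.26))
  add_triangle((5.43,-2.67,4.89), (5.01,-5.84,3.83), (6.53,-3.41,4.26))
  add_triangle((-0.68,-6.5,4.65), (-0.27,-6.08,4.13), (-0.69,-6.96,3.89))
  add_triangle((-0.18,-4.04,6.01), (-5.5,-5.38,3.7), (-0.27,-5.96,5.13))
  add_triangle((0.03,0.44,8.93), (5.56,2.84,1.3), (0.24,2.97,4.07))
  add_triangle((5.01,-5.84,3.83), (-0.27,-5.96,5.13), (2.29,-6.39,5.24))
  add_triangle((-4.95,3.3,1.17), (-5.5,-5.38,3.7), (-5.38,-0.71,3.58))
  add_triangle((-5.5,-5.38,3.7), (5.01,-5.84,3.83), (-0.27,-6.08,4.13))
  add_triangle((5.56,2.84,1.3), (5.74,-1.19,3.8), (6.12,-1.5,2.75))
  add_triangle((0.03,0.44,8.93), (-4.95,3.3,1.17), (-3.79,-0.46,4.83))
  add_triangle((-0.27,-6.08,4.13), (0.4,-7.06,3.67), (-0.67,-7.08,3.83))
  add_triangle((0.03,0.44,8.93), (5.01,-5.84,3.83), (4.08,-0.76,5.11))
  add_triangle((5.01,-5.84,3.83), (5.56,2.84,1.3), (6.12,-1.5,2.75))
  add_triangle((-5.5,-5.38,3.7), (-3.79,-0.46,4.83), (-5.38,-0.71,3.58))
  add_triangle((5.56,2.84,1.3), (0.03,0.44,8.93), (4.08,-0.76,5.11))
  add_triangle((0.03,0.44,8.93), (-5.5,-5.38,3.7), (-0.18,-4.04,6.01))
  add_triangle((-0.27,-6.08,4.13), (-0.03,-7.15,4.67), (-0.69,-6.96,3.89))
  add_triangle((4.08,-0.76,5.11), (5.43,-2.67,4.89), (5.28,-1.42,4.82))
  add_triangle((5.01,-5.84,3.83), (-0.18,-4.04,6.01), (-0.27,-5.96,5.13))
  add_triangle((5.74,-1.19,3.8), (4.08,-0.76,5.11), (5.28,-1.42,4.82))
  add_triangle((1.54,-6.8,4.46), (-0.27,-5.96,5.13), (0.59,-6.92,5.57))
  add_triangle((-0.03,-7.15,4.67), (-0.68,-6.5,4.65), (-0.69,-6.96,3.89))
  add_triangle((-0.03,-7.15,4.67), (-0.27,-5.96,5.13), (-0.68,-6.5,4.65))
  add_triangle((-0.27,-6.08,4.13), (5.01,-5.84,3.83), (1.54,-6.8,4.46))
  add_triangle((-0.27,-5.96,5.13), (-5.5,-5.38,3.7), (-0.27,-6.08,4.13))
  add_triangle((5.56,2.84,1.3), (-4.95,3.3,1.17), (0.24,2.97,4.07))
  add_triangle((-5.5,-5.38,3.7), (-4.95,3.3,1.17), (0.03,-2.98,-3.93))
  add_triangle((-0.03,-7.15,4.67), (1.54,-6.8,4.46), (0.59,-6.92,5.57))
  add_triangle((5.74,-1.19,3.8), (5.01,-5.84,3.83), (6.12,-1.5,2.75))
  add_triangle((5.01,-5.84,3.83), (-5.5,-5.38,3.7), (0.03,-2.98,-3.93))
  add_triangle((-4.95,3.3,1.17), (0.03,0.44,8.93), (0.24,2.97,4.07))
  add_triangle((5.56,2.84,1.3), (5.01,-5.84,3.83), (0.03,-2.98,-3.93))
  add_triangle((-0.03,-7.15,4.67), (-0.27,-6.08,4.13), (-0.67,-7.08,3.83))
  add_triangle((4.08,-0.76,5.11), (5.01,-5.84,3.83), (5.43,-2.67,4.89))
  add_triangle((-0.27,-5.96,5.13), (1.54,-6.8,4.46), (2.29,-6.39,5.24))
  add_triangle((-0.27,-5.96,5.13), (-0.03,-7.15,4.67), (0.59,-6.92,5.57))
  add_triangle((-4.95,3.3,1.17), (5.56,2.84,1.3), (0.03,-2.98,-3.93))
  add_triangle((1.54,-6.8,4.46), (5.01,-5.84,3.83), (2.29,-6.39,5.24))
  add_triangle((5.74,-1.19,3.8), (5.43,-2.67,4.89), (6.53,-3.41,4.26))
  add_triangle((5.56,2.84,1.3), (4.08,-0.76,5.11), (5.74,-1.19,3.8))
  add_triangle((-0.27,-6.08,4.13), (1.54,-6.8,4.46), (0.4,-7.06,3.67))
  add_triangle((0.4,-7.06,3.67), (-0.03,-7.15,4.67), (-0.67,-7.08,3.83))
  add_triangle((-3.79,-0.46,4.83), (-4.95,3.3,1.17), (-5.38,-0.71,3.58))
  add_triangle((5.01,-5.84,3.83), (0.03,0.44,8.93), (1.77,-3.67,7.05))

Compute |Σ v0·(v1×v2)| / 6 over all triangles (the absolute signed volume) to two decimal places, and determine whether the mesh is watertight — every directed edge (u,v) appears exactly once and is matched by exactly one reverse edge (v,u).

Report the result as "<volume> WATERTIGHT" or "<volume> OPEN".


470.14 OPEN

Per-triangle v0·(v1×v2)/6:
  t1: +1.7688
  t2: +11.9680
  t3: +1.5536
  t4: -0.4276
  t5: +25.7836
  t6: -1.2990
  t7: +4.8293
  t8: -0.4228
  t9: +13.2206
  t10: +21.9646
  t11: -1.7035
  t12: +8.7211
  t13: +0.4873
  t14: +5.4982
  t15: +23.5140
  t16: -1.1137
  t17: +28.9297
  t18: -1.1304
  t19: +9.6334
  t20: +25.1518
  t21: +33.9177
  t22: -0.3162
  t23: +1.4550
  t24: +13.2730
  t25: +0.8586
  t26: -0.5410
  t27: +0.8287
  t28: +0.8443
  t29: -0.5938
  t30: +5.7656
  t31: +15.5380
  t32: +35.1394
  t33: +1.9493
  t34: +6.0920
  t35: +58.3573
  t36: +21.5117
  t37: +38.0217
  t38: +0.3526
  t39: +3.6184
  t40: +3.0918
  t41: +1.2193
  t42: +14.8038
  t43: +4.3838
  t44: +2.6409
  t45: +9.3970
  t46: -1.9861
  t47: +1.1248
  t48: +8.2579
  t49: +14.2095
Σ = +470.1421 → |volume| = 470.14

Directed edges: 147 total; 3 unmatched, e.g. (1.77,-3.67,7.05)→(-0.18,-4.04,6.01) → open.


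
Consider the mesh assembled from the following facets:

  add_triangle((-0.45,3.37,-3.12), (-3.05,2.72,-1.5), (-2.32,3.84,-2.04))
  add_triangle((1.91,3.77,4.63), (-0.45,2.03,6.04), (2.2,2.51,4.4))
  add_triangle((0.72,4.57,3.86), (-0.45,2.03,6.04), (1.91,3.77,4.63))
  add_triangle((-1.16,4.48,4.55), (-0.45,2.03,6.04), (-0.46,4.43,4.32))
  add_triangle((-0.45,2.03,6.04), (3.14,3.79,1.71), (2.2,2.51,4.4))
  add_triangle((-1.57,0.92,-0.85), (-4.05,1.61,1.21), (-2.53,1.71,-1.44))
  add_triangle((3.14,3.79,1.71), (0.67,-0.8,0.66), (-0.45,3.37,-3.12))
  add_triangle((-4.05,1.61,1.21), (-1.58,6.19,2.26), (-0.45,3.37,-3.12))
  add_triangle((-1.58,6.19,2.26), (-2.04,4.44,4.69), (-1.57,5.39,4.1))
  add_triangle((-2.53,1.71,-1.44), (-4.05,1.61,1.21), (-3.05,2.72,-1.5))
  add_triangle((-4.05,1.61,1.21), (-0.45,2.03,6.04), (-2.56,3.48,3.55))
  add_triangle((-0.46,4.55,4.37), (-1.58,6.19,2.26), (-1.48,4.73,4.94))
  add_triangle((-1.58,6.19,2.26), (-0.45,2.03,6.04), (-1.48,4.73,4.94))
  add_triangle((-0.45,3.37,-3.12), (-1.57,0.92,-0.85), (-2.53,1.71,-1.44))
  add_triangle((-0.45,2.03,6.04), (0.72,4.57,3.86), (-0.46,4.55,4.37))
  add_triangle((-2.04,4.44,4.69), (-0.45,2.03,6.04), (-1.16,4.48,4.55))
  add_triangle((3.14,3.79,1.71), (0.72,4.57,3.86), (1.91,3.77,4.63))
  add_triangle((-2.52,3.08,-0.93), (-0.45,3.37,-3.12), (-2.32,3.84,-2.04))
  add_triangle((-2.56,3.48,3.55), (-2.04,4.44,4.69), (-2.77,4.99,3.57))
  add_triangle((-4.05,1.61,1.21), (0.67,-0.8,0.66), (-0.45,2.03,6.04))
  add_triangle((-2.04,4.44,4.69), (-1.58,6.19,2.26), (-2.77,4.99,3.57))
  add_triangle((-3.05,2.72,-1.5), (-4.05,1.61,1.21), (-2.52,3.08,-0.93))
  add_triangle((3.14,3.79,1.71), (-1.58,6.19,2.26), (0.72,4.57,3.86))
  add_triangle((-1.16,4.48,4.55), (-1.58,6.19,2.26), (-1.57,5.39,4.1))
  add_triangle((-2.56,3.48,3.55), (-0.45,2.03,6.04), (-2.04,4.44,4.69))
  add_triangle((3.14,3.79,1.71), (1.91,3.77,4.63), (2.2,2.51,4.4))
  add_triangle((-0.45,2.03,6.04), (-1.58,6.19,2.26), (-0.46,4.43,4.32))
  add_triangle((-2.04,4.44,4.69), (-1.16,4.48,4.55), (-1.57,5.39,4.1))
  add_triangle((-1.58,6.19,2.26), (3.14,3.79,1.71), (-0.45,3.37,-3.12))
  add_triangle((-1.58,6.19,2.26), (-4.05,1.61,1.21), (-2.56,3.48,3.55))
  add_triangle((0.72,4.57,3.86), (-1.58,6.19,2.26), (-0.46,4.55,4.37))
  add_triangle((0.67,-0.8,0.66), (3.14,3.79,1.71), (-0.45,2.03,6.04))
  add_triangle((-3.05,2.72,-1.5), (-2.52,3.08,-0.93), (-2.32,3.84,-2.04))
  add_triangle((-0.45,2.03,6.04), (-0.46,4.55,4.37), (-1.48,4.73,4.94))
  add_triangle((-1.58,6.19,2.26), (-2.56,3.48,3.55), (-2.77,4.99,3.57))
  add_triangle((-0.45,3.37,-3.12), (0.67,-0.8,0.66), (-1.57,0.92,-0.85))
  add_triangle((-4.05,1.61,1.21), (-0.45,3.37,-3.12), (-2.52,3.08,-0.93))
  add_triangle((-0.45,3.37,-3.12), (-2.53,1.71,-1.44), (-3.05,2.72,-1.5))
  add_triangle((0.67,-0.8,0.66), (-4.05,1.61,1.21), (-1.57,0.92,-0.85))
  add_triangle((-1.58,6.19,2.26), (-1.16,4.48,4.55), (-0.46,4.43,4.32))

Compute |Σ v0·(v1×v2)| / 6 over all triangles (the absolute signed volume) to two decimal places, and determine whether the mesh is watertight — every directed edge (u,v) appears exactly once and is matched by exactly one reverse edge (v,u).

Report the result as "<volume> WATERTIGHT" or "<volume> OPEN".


108.49 WATERTIGHT

Per-triangle v0·(v1×v2)/6:
  t1: +1.2529
  t2: +3.2928
  t3: +5.1834
  t4: +2.0510
  t5: -4.7900
  t6: +0.1885
  t7: +1.8160
  t8: +16.0694
  t9: +1.3795
  t10: +1.0883
  t11: +6.3354
  t12: +3.0869
  t13: -1.7165
  t14: +0.1141
  t15: +3.5682
  t16: +2.6550
  t17: +4.2948
  t18: +0.1559
  t19: +1.1652
  t20: +3.2021
  t21: +3.1023
  t22: +1.6700
  t23: +8.6513
  t24: +0.5476
  t25: +2.7256
  t26: +2.7274
  t27: -3.4768
  t28: +0.9371
  t29: +18.5728
  t30: +7.4846
  t31: +3.6862
  t32: +5.6887
  t33: +0.6590
  t34: +3.0337
  t35: -0.5038
  t36: +0.0650
  t37: -0.9404
  t38: +1.1003
  t39: +0.3034
  t40: +2.0627
Σ = +108.4894 → |volume| = 108.49

Directed edges: 120 total, each appears once with its reverse present → watertight.


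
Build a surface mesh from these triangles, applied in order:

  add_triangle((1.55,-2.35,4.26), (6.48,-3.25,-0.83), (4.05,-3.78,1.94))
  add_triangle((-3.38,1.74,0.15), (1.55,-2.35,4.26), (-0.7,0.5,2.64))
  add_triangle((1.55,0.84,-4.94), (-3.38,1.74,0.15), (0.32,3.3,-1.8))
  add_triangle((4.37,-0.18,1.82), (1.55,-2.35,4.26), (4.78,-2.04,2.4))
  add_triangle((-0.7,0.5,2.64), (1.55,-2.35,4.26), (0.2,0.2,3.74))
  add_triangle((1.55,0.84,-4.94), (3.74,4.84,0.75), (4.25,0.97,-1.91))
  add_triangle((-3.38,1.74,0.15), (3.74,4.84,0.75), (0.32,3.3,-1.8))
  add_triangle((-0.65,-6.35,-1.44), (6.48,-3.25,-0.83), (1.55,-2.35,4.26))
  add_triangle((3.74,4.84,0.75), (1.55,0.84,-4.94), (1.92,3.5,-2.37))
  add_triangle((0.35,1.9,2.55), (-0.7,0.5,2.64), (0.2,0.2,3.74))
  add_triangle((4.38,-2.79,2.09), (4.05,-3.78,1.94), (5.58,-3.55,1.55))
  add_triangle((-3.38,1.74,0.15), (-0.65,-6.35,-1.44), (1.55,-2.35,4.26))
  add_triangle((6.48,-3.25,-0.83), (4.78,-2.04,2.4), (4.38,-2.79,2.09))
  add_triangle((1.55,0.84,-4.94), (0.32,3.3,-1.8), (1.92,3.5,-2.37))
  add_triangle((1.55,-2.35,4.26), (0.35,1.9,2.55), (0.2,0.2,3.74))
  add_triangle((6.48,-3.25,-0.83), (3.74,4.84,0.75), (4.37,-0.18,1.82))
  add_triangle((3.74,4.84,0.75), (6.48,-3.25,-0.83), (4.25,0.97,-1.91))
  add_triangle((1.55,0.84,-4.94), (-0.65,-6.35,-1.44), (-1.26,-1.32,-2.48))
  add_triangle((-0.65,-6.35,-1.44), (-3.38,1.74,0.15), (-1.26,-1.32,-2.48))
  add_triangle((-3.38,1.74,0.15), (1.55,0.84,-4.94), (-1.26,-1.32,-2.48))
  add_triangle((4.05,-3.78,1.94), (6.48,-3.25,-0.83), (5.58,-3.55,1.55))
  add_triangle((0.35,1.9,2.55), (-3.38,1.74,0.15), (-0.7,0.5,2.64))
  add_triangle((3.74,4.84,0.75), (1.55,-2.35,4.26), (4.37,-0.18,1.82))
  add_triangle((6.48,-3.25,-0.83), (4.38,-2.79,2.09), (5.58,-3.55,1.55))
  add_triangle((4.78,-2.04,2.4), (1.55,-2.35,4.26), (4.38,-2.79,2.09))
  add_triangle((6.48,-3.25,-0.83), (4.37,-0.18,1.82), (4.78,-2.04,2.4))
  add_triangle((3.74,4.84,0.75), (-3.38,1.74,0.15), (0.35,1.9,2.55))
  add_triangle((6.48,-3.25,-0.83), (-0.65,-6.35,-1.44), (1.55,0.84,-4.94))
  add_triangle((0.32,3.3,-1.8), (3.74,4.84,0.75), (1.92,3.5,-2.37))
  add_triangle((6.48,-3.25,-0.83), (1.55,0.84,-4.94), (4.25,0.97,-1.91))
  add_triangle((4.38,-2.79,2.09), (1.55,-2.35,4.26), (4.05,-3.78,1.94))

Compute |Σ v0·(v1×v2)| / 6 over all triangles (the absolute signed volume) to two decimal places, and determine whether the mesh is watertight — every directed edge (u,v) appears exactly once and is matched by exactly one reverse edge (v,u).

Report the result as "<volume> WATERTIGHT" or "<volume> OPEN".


246.37 OPEN

Per-triangle v0·(v1×v2)/6:
  t1: -4.2446
  t2: +2.6216
  t3: +7.8599
  t4: +4.1706
  t5: +1.0559
  t6: +12.8193
  t7: +8.5937
  t8: +34.7335
  t9: +5.3252
  t10: +0.9725
  t11: +0.9748
  t12: +17.5850
  t13: +2.9532
  t14: +3.5239
  t15: +1.7968
  t16: +14.5900
  t17: +14.0219
  t18: +9.4866
  t19: +7.9205
  t20: +7.7421
  t21: +2.2820
  t22: +2.8554
  t23: +11.8022
  t24: +0.7003
  t25: +2.7007
  t26: +5.6262
  t27: +8.7042
  t28: +36.8472
  t29: +3.7762
  t30: +13.4969
  t31: +3.0770
Σ = +246.3707 → |volume| = 246.37

Directed edges: 93 total; 3 unmatched, e.g. (1.55,-2.35,4.26)→(0.35,1.9,2.55) → open.


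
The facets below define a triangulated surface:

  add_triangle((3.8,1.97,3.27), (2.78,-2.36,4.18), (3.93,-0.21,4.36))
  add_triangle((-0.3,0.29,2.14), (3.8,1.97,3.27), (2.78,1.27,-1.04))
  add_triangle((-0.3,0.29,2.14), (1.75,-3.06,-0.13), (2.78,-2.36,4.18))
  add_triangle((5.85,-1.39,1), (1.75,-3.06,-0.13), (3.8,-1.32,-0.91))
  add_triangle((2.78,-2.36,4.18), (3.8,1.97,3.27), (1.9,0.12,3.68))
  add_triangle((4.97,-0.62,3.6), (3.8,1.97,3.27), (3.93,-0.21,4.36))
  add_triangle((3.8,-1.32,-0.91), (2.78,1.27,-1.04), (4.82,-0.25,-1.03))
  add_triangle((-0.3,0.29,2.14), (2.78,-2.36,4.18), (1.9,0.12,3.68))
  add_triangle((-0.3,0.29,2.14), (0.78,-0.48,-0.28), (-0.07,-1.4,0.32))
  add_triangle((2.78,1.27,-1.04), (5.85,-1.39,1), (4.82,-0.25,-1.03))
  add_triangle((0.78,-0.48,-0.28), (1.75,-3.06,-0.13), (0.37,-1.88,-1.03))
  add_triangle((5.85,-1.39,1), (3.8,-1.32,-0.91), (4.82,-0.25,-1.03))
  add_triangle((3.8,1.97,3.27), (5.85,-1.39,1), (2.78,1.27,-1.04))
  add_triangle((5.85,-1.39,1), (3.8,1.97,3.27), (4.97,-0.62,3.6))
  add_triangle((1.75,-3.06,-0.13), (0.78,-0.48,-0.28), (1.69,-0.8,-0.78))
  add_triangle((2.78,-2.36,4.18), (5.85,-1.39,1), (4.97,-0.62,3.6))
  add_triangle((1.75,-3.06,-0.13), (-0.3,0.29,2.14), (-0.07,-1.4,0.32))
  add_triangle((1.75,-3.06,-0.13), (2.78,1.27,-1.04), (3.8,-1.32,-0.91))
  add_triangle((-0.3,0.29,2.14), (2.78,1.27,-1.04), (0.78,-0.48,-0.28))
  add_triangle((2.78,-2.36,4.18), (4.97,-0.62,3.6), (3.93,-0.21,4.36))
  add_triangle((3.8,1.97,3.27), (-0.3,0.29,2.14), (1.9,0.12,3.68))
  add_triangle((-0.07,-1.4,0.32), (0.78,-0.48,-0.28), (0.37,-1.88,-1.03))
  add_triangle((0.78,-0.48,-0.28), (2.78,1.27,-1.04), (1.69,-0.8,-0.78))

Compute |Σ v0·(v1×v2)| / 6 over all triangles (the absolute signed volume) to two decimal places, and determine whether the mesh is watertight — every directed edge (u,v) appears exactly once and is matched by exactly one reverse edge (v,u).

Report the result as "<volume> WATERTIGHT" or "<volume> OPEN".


Per-triangle v0·(v1×v2)/6:
  t1: +0.1898
  t2: +0.7084
  t3: +1.8449
  t4: +3.8462
  t5: +3.9438
  t6: +2.9436
  t7: +0.5136
  t8: +2.0670
  t9: -0.3853
  t10: +2.1670
  t11: +0.3383
  t12: +2.1153
  t13: +9.1766
  t14: +6.2711
  t15: -0.0291
  t16: +6.5835
  t17: +0.9188
  t18: +0.1719
  t19: -0.7881
  t20: +3.0265
  t21: +1.8908
  t22: -0.2316
  t23: -0.0659
Σ = +47.2170 → |volume| = 47.22

Directed edges: 69 total; 9 unmatched, e.g. (1.75,-3.06,-0.13)→(2.78,-2.36,4.18) → open.

47.22 OPEN


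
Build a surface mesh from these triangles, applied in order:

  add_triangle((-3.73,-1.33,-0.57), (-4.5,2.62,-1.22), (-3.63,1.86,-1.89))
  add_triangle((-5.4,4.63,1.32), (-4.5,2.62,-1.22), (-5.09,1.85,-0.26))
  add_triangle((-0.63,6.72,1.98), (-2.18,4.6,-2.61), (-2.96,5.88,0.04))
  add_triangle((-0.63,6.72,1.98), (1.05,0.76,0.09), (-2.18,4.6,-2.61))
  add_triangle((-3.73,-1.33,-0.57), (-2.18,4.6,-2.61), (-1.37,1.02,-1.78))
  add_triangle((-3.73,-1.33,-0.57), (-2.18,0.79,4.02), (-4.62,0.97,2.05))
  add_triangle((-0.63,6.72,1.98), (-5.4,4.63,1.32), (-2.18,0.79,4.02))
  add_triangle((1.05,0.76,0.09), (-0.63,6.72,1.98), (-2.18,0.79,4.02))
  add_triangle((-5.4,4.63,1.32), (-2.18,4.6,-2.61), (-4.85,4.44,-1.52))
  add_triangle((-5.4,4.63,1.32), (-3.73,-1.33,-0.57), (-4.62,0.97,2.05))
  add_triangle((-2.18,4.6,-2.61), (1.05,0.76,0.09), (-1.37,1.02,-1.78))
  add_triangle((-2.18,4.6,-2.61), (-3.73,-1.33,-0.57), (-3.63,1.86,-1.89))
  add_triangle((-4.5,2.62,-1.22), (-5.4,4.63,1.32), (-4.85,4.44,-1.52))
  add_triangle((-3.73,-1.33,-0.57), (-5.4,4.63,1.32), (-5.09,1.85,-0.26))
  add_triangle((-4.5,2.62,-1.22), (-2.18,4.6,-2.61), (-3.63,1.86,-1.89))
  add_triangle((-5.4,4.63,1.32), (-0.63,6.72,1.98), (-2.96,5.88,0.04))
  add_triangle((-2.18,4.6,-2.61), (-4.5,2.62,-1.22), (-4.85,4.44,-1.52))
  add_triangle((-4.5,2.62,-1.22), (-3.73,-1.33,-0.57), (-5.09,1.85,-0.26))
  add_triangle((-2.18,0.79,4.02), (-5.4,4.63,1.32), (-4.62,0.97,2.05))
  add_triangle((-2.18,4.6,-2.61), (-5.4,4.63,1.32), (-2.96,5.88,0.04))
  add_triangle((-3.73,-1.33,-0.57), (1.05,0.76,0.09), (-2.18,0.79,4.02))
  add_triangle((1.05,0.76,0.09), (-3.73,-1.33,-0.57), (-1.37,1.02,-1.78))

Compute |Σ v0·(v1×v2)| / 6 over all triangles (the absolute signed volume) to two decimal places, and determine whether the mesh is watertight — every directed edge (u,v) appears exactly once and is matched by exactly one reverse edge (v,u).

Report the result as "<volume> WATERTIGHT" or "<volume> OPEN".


Per-triangle v0·(v1×v2)/6:
  t1: +2.4629
  t2: +3.5732
  t3: +7.3828
  t4: +5.2420
  t5: +3.1153
  t6: +4.3977
  t7: +21.1683
  t8: +4.4401
  t9: +5.8532
  t10: +7.7411
  t11: +0.9444
  t12: +0.0011
  t13: +3.6033
  t14: +2.7772
  t15: +2.6467
  t16: +9.2942
  t17: +1.9350
  t18: +2.5728
  t19: +8.4935
  t20: +7.7734
  t21: -1.1122
  t22: -0.3104
Σ = +103.9956 → |volume| = 104.00

Directed edges: 66 total, each appears once with its reverse present → watertight.

104.00 WATERTIGHT


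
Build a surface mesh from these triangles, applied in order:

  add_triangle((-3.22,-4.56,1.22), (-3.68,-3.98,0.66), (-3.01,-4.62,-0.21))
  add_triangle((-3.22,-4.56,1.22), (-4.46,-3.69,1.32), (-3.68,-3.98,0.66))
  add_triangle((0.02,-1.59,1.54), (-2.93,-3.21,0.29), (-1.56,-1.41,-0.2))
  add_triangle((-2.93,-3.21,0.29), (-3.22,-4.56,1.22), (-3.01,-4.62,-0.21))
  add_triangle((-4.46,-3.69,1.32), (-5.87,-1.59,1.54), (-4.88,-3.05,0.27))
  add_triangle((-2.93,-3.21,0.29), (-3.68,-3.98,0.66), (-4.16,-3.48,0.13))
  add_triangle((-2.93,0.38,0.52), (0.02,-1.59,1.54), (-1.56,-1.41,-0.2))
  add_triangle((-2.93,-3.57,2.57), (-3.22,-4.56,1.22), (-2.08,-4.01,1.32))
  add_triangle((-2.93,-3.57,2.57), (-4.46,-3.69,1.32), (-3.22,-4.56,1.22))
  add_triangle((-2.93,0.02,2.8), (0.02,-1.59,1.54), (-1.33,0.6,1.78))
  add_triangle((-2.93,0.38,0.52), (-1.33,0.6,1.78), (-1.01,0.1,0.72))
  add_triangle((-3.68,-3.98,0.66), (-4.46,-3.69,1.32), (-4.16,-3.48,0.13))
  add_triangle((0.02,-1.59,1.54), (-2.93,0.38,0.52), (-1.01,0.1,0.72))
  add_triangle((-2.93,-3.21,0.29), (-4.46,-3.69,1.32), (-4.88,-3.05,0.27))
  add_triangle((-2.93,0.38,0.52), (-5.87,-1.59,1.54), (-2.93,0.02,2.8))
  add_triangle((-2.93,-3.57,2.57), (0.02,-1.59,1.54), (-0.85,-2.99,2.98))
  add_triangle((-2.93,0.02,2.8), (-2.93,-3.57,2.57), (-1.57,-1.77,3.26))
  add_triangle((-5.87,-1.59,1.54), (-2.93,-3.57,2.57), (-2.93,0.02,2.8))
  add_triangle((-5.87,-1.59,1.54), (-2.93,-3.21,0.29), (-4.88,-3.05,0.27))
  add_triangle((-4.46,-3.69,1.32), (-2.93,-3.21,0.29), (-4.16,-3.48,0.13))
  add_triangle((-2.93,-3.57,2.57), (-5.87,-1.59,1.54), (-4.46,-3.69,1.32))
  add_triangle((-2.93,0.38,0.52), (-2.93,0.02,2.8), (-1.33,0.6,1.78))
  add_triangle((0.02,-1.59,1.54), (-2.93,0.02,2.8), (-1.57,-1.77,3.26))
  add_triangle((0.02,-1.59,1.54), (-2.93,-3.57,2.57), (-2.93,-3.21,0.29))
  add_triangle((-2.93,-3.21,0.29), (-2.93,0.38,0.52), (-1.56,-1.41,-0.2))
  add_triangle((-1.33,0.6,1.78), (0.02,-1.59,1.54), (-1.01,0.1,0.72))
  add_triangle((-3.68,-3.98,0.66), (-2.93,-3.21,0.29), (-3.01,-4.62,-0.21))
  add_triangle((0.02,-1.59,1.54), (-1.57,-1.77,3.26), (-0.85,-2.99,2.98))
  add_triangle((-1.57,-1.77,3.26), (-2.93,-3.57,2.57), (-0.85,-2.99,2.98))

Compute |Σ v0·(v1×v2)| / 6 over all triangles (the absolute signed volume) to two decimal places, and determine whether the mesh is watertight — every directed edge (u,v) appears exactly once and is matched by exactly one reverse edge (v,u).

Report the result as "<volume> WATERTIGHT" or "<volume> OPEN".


27.50 OPEN

Per-triangle v0·(v1×v2)/6:
  t1: +1.0333
  t2: +0.7904
  t3: +0.0538
  t4: -0.8381
  t5: +2.7066
  t6: +0.1627
  t7: -1.5850
  t8: +0.9993
  t9: +2.1724
  t10: +0.8451
  t11: -0.1363
  t12: +0.7534
  t13: -0.3958
  t14: +1.1096
  t15: +2.5303
  t16: +0.2751
  t17: +3.2849
  t18: +6.9513
  t19: -1.5790
  t20: -0.6269
  t21: +3.9667
  t22: +0.7474
  t23: -0.0104
  t24: +1.5236
  t25: +0.6549
  t26: -0.3449
  t27: +0.1782
  t28: +0.3281
  t29: +1.9529
Σ = +27.5038 → |volume| = 27.50

Directed edges: 87 total; 7 unmatched, e.g. (-2.93,-3.21,0.29)→(-3.22,-4.56,1.22) → open.
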